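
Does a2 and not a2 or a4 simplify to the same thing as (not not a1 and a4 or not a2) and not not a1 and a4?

No

E1: a2 and not a2 or a4
    = a4   [complement / identity]
E2: (not not a1 and a4 or not a2) and not not a1 and a4
    = not not a1 and a4   [absorption]
    = a1 and a4   [double negation]
These differ: at a1=0, a2=1, a4=1, E1 = 1 but E2 = 0.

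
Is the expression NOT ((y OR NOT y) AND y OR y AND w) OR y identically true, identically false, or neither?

identically true

NOT ((y OR NOT y) AND y OR y AND w) OR y
= NOT (y OR y AND w) OR y   — complement / identity
= NOT y OR y   — absorption
= TRUE   — complement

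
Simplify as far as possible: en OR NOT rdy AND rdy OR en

en

en OR NOT rdy AND rdy OR en
= en OR en   [complement / identity]
= en   [idempotence]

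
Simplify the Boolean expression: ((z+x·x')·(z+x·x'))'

z'

((z+x·x')·(z+x·x'))'
= (z+x·x')'   [idempotence]
= z'   [complement / identity]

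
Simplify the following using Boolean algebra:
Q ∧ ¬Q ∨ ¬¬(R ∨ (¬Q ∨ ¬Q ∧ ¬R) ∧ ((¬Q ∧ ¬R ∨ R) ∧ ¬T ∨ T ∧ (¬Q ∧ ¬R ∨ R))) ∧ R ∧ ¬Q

R ∧ ¬Q

Q ∧ ¬Q ∨ ¬¬(R ∨ (¬Q ∨ ¬Q ∧ ¬R) ∧ ((¬Q ∧ ¬R ∨ R) ∧ ¬T ∨ T ∧ (¬Q ∧ ¬R ∨ R))) ∧ R ∧ ¬Q
= Q ∧ ¬Q ∨ ¬¬(R ∨ (¬Q ∨ ¬Q ∧ ¬R) ∧ (¬Q ∧ ¬R ∨ R)) ∧ R ∧ ¬Q
= ¬¬(R ∨ (¬Q ∨ ¬Q ∧ ¬R) ∧ (¬Q ∧ ¬R ∨ R)) ∧ R ∧ ¬Q
= (R ∨ (¬Q ∨ ¬Q ∧ ¬R) ∧ (¬Q ∧ ¬R ∨ R)) ∧ R ∧ ¬Q
= (R ∨ ¬Q ∧ R ∨ ¬Q ∧ ¬R) ∧ R ∧ ¬Q
= (R ∨ ¬Q) ∧ R ∧ ¬Q
= R ∧ ¬Q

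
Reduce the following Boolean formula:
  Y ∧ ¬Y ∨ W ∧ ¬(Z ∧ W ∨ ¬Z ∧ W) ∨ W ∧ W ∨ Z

W ∨ Z

Y ∧ ¬Y ∨ W ∧ ¬(Z ∧ W ∨ ¬Z ∧ W) ∨ W ∧ W ∨ Z
= Y ∧ ¬Y ∨ W ∧ ¬W ∨ W ∧ W ∨ Z   (distribution)
= W ∧ ¬W ∨ W ∧ W ∨ Z   (complement / identity)
= W ∨ Z   (distribution)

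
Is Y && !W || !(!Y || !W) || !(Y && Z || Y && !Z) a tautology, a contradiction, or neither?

Y && !W || !(!Y || !W) || !(Y && Z || Y && !Z)
= Y && !W || !(!Y || !W) || !Y
= Y && !W || Y && W || !Y
= Y || !Y
= true

tautology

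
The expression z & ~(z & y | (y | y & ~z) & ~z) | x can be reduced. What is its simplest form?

z & ~y | x

z & ~(z & y | (y | y & ~z) & ~z) | x
= z & ~(z & y | y & ~z) | x
= z & ~y | x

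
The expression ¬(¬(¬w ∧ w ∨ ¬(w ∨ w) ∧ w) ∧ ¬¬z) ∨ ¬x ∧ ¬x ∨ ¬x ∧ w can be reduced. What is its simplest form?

¬(¬(¬w ∧ w ∨ ¬(w ∨ w) ∧ w) ∧ ¬¬z) ∨ ¬x ∧ ¬x ∨ ¬x ∧ w
= ¬(¬(¬w ∧ w ∨ ¬(w ∨ w) ∧ w) ∧ ¬¬z) ∨ ¬x ∨ ¬x ∧ w   — idempotence
= ¬w ∧ w ∨ ¬(w ∨ w) ∧ w ∨ ¬z ∨ ¬x ∨ ¬x ∧ w   — De Morgan
= ¬w ∧ w ∨ ¬w ∧ w ∨ ¬z ∨ ¬x ∨ ¬x ∧ w   — idempotence
= ¬w ∧ w ∨ ¬w ∧ w ∨ ¬z ∨ ¬x   — absorption
= ¬w ∧ w ∨ ¬z ∨ ¬x   — idempotence
= ¬z ∨ ¬x   — complement / identity

¬z ∨ ¬x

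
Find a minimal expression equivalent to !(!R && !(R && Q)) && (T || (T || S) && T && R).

!(!R && !(R && Q)) && (T || (T || S) && T && R)
= !(!R && !(R && Q)) && (T || T && R)   — absorption
= !(!R && !(R && Q)) && T   — absorption
= (R || R && Q) && T   — De Morgan
= R && T   — absorption

R && T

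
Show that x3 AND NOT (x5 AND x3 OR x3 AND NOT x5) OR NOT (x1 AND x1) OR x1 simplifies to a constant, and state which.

x3 AND NOT (x5 AND x3 OR x3 AND NOT x5) OR NOT (x1 AND x1) OR x1
= x3 AND NOT x3 OR NOT (x1 AND x1) OR x1   — distribution
= x3 AND NOT x3 OR NOT x1 OR x1   — idempotence
= NOT x1 OR x1   — complement / identity
= TRUE   — complement

TRUE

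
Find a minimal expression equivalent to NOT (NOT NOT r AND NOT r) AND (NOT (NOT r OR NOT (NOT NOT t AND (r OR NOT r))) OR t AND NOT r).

NOT (NOT NOT r AND NOT r) AND (NOT (NOT r OR NOT (NOT NOT t AND (r OR NOT r))) OR t AND NOT r)
= NOT (NOT NOT r AND NOT r) AND (r AND NOT NOT t AND (r OR NOT r) OR t AND NOT r)   — De Morgan
= (NOT r OR r) AND (r AND NOT NOT t AND (r OR NOT r) OR t AND NOT r)   — De Morgan
= r AND NOT NOT t AND (r OR NOT r) OR t AND NOT r   — complement / identity
= r AND NOT NOT t OR t AND NOT r   — complement / identity
= r AND t OR t AND NOT r   — double negation
= t   — distribution

t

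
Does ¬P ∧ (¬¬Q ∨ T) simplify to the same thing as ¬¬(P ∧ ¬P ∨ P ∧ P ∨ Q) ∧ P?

No

E1: ¬P ∧ (¬¬Q ∨ T)
    = ¬P ∧ (Q ∨ T)   [double negation]
E2: ¬¬(P ∧ ¬P ∨ P ∧ P ∨ Q) ∧ P
    = ¬¬(P ∨ Q) ∧ P   [distribution]
    = (P ∨ Q) ∧ P   [double negation]
    = P   [absorption]
These differ: at P=1, Q=1, T=0, E1 = 0 but E2 = 1.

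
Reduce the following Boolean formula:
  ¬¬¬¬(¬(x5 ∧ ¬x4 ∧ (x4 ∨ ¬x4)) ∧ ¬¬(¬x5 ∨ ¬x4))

¬x5

¬¬¬¬(¬(x5 ∧ ¬x4 ∧ (x4 ∨ ¬x4)) ∧ ¬¬(¬x5 ∨ ¬x4))
= ¬¬(¬(x5 ∧ ¬x4 ∧ (x4 ∨ ¬x4)) ∧ ¬¬(¬x5 ∨ ¬x4))   [double negation]
= ¬¬(¬(x5 ∧ ¬x4) ∧ ¬¬(¬x5 ∨ ¬x4))   [complement / identity]
= ¬(x5 ∧ ¬x4 ∨ ¬(¬x5 ∨ ¬x4))   [De Morgan]
= ¬(x5 ∧ ¬x4 ∨ x5 ∧ x4)   [De Morgan]
= ¬x5   [distribution]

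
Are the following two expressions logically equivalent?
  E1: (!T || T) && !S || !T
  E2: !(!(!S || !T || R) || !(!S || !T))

Yes

E1: (!T || T) && !S || !T
    = !S || !T   (complement / identity)
E2: !(!(!S || !T || R) || !(!S || !T))
    = (!S || !T || R) && (!S || !T)   (De Morgan)
    = !S || !T   (absorption)
Both reduce to !S || !T, so they are equivalent.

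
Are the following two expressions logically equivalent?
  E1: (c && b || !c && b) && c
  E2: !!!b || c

E1: (c && b || !c && b) && c
    = b && c   (distribution)
E2: !!!b || c
    = !b || c   (double negation)
These differ: at b=0, c=0, E1 = 0 but E2 = 1.

No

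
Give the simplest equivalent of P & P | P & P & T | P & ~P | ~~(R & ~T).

P | R & ~T

P & P | P & P & T | P & ~P | ~~(R & ~T)
= P & P | P & ~P | ~~(R & ~T)   — absorption
= P | ~~(R & ~T)   — distribution
= P | R & ~T   — double negation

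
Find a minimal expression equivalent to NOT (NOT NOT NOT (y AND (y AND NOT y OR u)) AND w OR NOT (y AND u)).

NOT (NOT NOT NOT (y AND (y AND NOT y OR u)) AND w OR NOT (y AND u))
= NOT (NOT NOT NOT (y AND u) AND w OR NOT (y AND u))   — complement / identity
= NOT (NOT (y AND u) AND w OR NOT (y AND u))   — double negation
= NOT NOT (y AND u)   — absorption
= y AND u   — double negation

y AND u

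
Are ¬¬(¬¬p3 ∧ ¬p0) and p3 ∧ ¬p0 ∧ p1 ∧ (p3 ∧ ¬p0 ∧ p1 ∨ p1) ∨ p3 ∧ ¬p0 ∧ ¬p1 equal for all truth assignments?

E1: ¬¬(¬¬p3 ∧ ¬p0)
    = ¬¬(p3 ∧ ¬p0)   — double negation
    = p3 ∧ ¬p0   — double negation
E2: p3 ∧ ¬p0 ∧ p1 ∧ (p3 ∧ ¬p0 ∧ p1 ∨ p1) ∨ p3 ∧ ¬p0 ∧ ¬p1
    = p3 ∧ ¬p0 ∧ p1 ∨ p3 ∧ ¬p0 ∧ ¬p1   — absorption
    = p3 ∧ ¬p0   — distribution
Both reduce to p3 ∧ ¬p0, so they are equivalent.

Yes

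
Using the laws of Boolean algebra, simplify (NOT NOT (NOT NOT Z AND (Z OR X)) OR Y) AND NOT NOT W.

(NOT NOT (NOT NOT Z AND (Z OR X)) OR Y) AND NOT NOT W
= (NOT NOT (Z AND (Z OR X)) OR Y) AND NOT NOT W   [double negation]
= (NOT NOT Z OR Y) AND NOT NOT W   [absorption]
= (NOT NOT Z OR Y) AND W   [double negation]
= (Z OR Y) AND W   [double negation]

(Z OR Y) AND W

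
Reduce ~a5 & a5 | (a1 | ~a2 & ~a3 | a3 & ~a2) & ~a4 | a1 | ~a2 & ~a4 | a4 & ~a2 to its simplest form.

~a5 & a5 | (a1 | ~a2 & ~a3 | a3 & ~a2) & ~a4 | a1 | ~a2 & ~a4 | a4 & ~a2
= (a1 | ~a2 & ~a3 | a3 & ~a2) & ~a4 | a1 | ~a2 & ~a4 | a4 & ~a2
= (a1 | ~a2 & ~a3 | a3 & ~a2) & ~a4 | a1 | ~a2
= (a1 | ~a2) & ~a4 | a1 | ~a2
= a1 | ~a2

a1 | ~a2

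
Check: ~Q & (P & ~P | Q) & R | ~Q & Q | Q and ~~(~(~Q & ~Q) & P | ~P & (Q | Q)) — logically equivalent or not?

E1: ~Q & (P & ~P | Q) & R | ~Q & Q | Q
    = ~Q & Q & R | ~Q & Q | Q   (complement / identity)
    = ~Q & Q | Q   (absorption)
    = Q   (complement / identity)
E2: ~~(~(~Q & ~Q) & P | ~P & (Q | Q))
    = ~~((Q | Q) & P | ~P & (Q | Q))   (De Morgan)
    = ~~(Q | Q)   (distribution)
    = Q | Q   (double negation)
    = Q   (idempotence)
Both reduce to Q, so they are equivalent.

Yes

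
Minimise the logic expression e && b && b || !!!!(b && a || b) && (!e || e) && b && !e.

b

e && b && b || !!!!(b && a || b) && (!e || e) && b && !e
= e && b && b || !!(b && a || b) && (!e || e) && b && !e   [double negation]
= e && b && b || !!b && (!e || e) && b && !e   [absorption]
= e && b && b || !!b && b && !e   [complement / identity]
= e && b && b || b && b && !e   [double negation]
= b && b   [distribution]
= b   [idempotence]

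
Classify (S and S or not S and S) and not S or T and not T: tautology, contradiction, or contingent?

(S and S or not S and S) and not S or T and not T
= (S and S or not S and S) and not S   [complement / identity]
= S and not S   [distribution]
= False   [complement]

contradiction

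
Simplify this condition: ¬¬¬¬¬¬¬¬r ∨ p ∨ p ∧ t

r ∨ p

¬¬¬¬¬¬¬¬r ∨ p ∨ p ∧ t
= ¬¬¬¬¬¬r ∨ p ∨ p ∧ t   (double negation)
= ¬¬¬¬r ∨ p ∨ p ∧ t   (double negation)
= ¬¬¬¬r ∨ p   (absorption)
= ¬¬r ∨ p   (double negation)
= r ∨ p   (double negation)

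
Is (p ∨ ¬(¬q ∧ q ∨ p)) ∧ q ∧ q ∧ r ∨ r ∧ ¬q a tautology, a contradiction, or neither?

(p ∨ ¬(¬q ∧ q ∨ p)) ∧ q ∧ q ∧ r ∨ r ∧ ¬q
= (p ∨ ¬p) ∧ q ∧ q ∧ r ∨ r ∧ ¬q
= q ∧ q ∧ r ∨ r ∧ ¬q
= q ∧ r ∨ r ∧ ¬q
= r
This depends on r, so it is not a constant.

neither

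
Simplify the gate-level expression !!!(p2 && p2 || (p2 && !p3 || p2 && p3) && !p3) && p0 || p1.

!p2 && p0 || p1

!!!(p2 && p2 || (p2 && !p3 || p2 && p3) && !p3) && p0 || p1
= !!!(p2 && p2 || p2 && !p3) && p0 || p1   — distribution
= !!!((p2 || !p3) && p2) && p0 || p1   — distribution
= !!!p2 && p0 || p1   — absorption
= !p2 && p0 || p1   — double negation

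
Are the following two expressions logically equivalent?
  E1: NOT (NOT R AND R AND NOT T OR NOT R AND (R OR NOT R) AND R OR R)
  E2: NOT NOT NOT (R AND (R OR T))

E1: NOT (NOT R AND R AND NOT T OR NOT R AND (R OR NOT R) AND R OR R)
    = NOT (NOT R AND R AND NOT T OR NOT R AND R OR R)   [complement / identity]
    = NOT (NOT R AND R OR R)   [absorption]
    = NOT R   [complement / identity]
E2: NOT NOT NOT (R AND (R OR T))
    = NOT (R AND (R OR T))   [double negation]
    = NOT R   [absorption]
Both reduce to NOT R, so they are equivalent.

Yes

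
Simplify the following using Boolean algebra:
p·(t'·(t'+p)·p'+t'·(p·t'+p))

p·t'

p·(t'·(t'+p)·p'+t'·(p·t'+p))
= p·(t'·p'+t'·(p·t'+p))
= p·(t'·p'+t'·p)
= p·t'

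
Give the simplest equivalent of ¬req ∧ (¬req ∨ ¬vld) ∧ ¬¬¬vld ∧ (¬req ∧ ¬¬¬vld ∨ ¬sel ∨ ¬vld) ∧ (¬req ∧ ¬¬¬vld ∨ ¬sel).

¬req ∧ ¬vld

¬req ∧ (¬req ∨ ¬vld) ∧ ¬¬¬vld ∧ (¬req ∧ ¬¬¬vld ∨ ¬sel ∨ ¬vld) ∧ (¬req ∧ ¬¬¬vld ∨ ¬sel)
= ¬req ∧ (¬req ∨ ¬vld) ∧ ¬¬¬vld ∧ (¬req ∧ ¬¬¬vld ∨ ¬sel)   — absorption
= ¬req ∧ ¬¬¬vld ∧ (¬req ∧ ¬¬¬vld ∨ ¬sel)   — absorption
= ¬req ∧ ¬¬¬vld   — absorption
= ¬req ∧ ¬vld   — double negation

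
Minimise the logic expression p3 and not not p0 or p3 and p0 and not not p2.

p3 and not not p0 or p3 and p0 and not not p2
= p3 and not not p0 or p3 and p0 and p2   (double negation)
= p3 and p0 or p3 and p0 and p2   (double negation)
= p3 and p0   (absorption)

p3 and p0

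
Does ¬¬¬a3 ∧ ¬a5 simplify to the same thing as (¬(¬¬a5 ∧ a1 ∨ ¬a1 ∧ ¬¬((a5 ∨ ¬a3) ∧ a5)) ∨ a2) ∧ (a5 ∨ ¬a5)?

No

E1: ¬¬¬a3 ∧ ¬a5
    = ¬a3 ∧ ¬a5   — double negation
E2: (¬(¬¬a5 ∧ a1 ∨ ¬a1 ∧ ¬¬((a5 ∨ ¬a3) ∧ a5)) ∨ a2) ∧ (a5 ∨ ¬a5)
    = (¬(¬¬a5 ∧ a1 ∨ ¬a1 ∧ ¬¬a5) ∨ a2) ∧ (a5 ∨ ¬a5)   — absorption
    = ¬(¬¬a5 ∧ a1 ∨ ¬a1 ∧ ¬¬a5) ∨ a2   — complement / identity
    = ¬¬¬a5 ∨ a2   — distribution
    = ¬a5 ∨ a2   — double negation
These differ: at a1=1, a2=1, a3=1, a5=1, E1 = 0 but E2 = 1.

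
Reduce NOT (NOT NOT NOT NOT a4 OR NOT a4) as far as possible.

FALSE

NOT (NOT NOT NOT NOT a4 OR NOT a4)
= NOT NOT NOT a4 AND a4
= NOT a4 AND a4
= FALSE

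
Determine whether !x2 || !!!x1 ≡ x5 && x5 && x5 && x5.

E1: !x2 || !!!x1
    = !x2 || !x1   [double negation]
E2: x5 && x5 && x5 && x5
    = x5 && x5   [idempotence]
    = x5   [idempotence]
These differ: at x1=0, x2=0, x5=0, E1 = 1 but E2 = 0.

No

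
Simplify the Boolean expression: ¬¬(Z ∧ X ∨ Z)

¬¬(Z ∧ X ∨ Z)
= Z ∧ X ∨ Z   (double negation)
= Z   (absorption)

Z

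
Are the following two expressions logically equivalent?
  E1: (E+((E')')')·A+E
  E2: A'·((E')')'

E1: (E+((E')')')·A+E
    = (E+E')·A+E
    = A+E
E2: A'·((E')')'
    = A'·E'
These differ: at A=0, E=1, E1 = 1 but E2 = 0.

No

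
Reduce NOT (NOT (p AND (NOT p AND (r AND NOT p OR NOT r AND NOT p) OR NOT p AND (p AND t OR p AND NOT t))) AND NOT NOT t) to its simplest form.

NOT t

NOT (NOT (p AND (NOT p AND (r AND NOT p OR NOT r AND NOT p) OR NOT p AND (p AND t OR p AND NOT t))) AND NOT NOT t)
= NOT (NOT (p AND (NOT p AND (r AND NOT p OR NOT r AND NOT p) OR NOT p AND p)) AND NOT NOT t)   (distribution)
= NOT (NOT (p AND (NOT p AND NOT p OR NOT p AND p)) AND NOT NOT t)   (distribution)
= p AND (NOT p AND NOT p OR NOT p AND p) OR NOT t   (De Morgan)
= p AND NOT p OR NOT t   (distribution)
= NOT t   (complement / identity)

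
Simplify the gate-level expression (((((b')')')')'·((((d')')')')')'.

b+d

(((((b')')')')'·((((d')')')')')'
= (((b')')'·((((d')')')')')'   — double negation
= (b'·((((d')')')')')'   — double negation
= (b'·((d')')')'   — double negation
= b+(d')'   — De Morgan
= b+d   — double negation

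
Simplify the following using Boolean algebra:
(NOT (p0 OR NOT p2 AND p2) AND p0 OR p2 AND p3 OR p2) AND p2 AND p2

p2

(NOT (p0 OR NOT p2 AND p2) AND p0 OR p2 AND p3 OR p2) AND p2 AND p2
= (NOT p0 AND p0 OR p2 AND p3 OR p2) AND p2 AND p2   — complement / identity
= (NOT p0 AND p0 OR p2) AND p2 AND p2   — absorption
= p2 AND p2 AND p2   — complement / identity
= p2 AND p2   — idempotence
= p2   — idempotence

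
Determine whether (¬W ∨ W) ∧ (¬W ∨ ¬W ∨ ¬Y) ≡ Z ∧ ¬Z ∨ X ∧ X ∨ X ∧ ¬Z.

E1: (¬W ∨ W) ∧ (¬W ∨ ¬W ∨ ¬Y)
    = ¬W ∨ ¬W ∨ ¬Y   — complement / identity
    = ¬W ∨ ¬Y   — idempotence
E2: Z ∧ ¬Z ∨ X ∧ X ∨ X ∧ ¬Z
    = X ∧ X ∨ X ∧ ¬Z   — complement / identity
    = X ∧ (X ∨ ¬Z)   — distribution
    = X   — absorption
These differ: at W=0, X=0, Y=1, Z=1, E1 = 1 but E2 = 0.

No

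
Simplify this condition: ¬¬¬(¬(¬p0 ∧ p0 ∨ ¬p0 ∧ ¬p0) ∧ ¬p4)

¬p0 ∨ p4

¬¬¬(¬(¬p0 ∧ p0 ∨ ¬p0 ∧ ¬p0) ∧ ¬p4)
= ¬¬(¬p0 ∧ p0 ∨ ¬p0 ∧ ¬p0 ∨ p4)   — De Morgan
= ¬¬(¬p0 ∨ p4)   — distribution
= ¬p0 ∨ p4   — double negation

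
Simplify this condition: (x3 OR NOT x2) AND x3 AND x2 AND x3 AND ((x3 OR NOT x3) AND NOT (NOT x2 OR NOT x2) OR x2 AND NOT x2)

x3 AND x2

(x3 OR NOT x2) AND x3 AND x2 AND x3 AND ((x3 OR NOT x3) AND NOT (NOT x2 OR NOT x2) OR x2 AND NOT x2)
= x3 AND x2 AND x3 AND ((x3 OR NOT x3) AND NOT (NOT x2 OR NOT x2) OR x2 AND NOT x2)
= x3 AND x2 AND x3 AND ((x3 OR NOT x3) AND x2 AND x2 OR x2 AND NOT x2)
= x3 AND x2 AND x3 AND (x2 AND x2 OR x2 AND NOT x2)
= x3 AND x2 AND x3 AND x2
= x3 AND x2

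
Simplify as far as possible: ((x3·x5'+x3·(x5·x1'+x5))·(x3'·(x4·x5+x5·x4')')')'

x3'

((x3·x5'+x3·(x5·x1'+x5))·(x3'·(x4·x5+x5·x4')')')'
= ((x3·x5'+x3·x5)·(x3'·(x4·x5+x5·x4')')')'
= (x3·(x3'·(x4·x5+x5·x4')')')'
= (x3·(x3'·x5')')'
= (x3·(x3+x5))'
= x3'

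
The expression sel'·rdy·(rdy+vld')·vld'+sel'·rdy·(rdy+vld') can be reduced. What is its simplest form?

sel'·rdy·(rdy+vld')·vld'+sel'·rdy·(rdy+vld')
= sel'·rdy·(rdy+vld')   [absorption]
= sel'·rdy   [absorption]

sel'·rdy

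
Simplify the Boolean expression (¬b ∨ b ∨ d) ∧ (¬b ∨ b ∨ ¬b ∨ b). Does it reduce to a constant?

(¬b ∨ b ∨ d) ∧ (¬b ∨ b ∨ ¬b ∨ b)
= (¬b ∨ b ∨ d) ∧ (¬b ∨ b)   — idempotence
= ¬b ∨ b   — absorption
= True   — complement

True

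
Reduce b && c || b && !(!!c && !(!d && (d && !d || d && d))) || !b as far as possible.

b && c || b && !(!!c && !(!d && (d && !d || d && d))) || !b
= b && c || b && (!c || !d && (d && !d || d && d)) || !b
= b && c || b && (!c || !d && d) || !b
= b && c || b && !c || !b
= b || !b
= true

true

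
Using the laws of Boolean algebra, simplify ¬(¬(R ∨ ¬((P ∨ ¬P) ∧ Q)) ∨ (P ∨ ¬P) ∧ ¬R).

¬(¬(R ∨ ¬((P ∨ ¬P) ∧ Q)) ∨ (P ∨ ¬P) ∧ ¬R)
= ¬(¬(R ∨ ¬((P ∨ ¬P) ∧ Q)) ∨ ¬R)   [complement / identity]
= ¬(¬(R ∨ ¬Q) ∨ ¬R)   [complement / identity]
= (R ∨ ¬Q) ∧ R   [De Morgan]
= R   [absorption]

R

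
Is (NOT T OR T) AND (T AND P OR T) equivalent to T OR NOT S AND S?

Yes

E1: (NOT T OR T) AND (T AND P OR T)
    = T AND P OR T   [complement / identity]
    = T   [absorption]
E2: T OR NOT S AND S
    = T   [complement / identity]
Both reduce to T, so they are equivalent.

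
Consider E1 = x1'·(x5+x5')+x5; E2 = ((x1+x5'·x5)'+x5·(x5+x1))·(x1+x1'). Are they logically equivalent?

E1: x1'·(x5+x5')+x5
    = x1'+x5   — complement / identity
E2: ((x1+x5'·x5)'+x5·(x5+x1))·(x1+x1')
    = (x1+x5'·x5)'+x5·(x5+x1)   — complement / identity
    = x1'+x5·(x5+x1)   — complement / identity
    = x1'+x5   — absorption
Both reduce to x1'+x5, so they are equivalent.

Yes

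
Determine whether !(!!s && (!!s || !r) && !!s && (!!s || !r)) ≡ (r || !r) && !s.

E1: !(!!s && (!!s || !r) && !!s && (!!s || !r))
    = !(!!s && (!!s || !r))   (idempotence)
    = !!!s   (absorption)
    = !s   (double negation)
E2: (r || !r) && !s
    = !s   (complement / identity)
Both reduce to !s, so they are equivalent.

Yes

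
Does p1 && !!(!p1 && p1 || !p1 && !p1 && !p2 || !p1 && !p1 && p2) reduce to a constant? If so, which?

yes, False

p1 && !!(!p1 && p1 || !p1 && !p1 && !p2 || !p1 && !p1 && p2)
= p1 && !!(!p1 && p1 || !p1 && !p1)
= p1 && !!!p1
= p1 && !p1
= false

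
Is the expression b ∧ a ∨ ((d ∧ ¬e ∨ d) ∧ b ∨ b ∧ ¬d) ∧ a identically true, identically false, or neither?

neither

b ∧ a ∨ ((d ∧ ¬e ∨ d) ∧ b ∨ b ∧ ¬d) ∧ a
= b ∧ a ∨ (d ∧ b ∨ b ∧ ¬d) ∧ a
= b ∧ a ∨ b ∧ a
= b ∧ a
This depends on a, b, so it is not a constant.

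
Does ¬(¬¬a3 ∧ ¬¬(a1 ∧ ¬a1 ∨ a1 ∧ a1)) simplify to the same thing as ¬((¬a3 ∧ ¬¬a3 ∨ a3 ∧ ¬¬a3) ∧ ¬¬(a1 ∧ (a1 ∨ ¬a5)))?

E1: ¬(¬¬a3 ∧ ¬¬(a1 ∧ ¬a1 ∨ a1 ∧ a1))
    = ¬(¬¬a3 ∧ ¬¬a1)   [distribution]
    = ¬a3 ∨ ¬a1   [De Morgan]
E2: ¬((¬a3 ∧ ¬¬a3 ∨ a3 ∧ ¬¬a3) ∧ ¬¬(a1 ∧ (a1 ∨ ¬a5)))
    = ¬((¬a3 ∧ ¬¬a3 ∨ a3 ∧ ¬¬a3) ∧ ¬¬a1)   [absorption]
    = ¬(¬¬a3 ∧ ¬¬a1)   [distribution]
    = ¬a3 ∨ ¬a1   [De Morgan]
Both reduce to ¬a3 ∨ ¬a1, so they are equivalent.

Yes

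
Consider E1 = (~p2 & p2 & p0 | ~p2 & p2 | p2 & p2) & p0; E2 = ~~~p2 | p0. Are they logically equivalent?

E1: (~p2 & p2 & p0 | ~p2 & p2 | p2 & p2) & p0
    = (~p2 & p2 | p2 & p2) & p0   [absorption]
    = p2 & p0   [distribution]
E2: ~~~p2 | p0
    = ~p2 | p0   [double negation]
These differ: at p0=0, p2=0, E1 = 0 but E2 = 1.

No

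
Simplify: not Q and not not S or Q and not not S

not Q and not not S or Q and not not S
= not not S   [distribution]
= S   [double negation]

S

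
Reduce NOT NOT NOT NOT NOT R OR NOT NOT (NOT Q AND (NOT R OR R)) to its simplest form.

NOT NOT NOT NOT NOT R OR NOT NOT (NOT Q AND (NOT R OR R))
= NOT NOT NOT R OR NOT NOT (NOT Q AND (NOT R OR R))   [double negation]
= NOT R OR NOT NOT (NOT Q AND (NOT R OR R))   [double negation]
= NOT R OR NOT NOT NOT Q   [complement / identity]
= NOT R OR NOT Q   [double negation]

NOT R OR NOT Q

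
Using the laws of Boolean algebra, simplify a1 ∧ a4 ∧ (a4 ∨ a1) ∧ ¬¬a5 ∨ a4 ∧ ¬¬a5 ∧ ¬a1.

a4 ∧ a5

a1 ∧ a4 ∧ (a4 ∨ a1) ∧ ¬¬a5 ∨ a4 ∧ ¬¬a5 ∧ ¬a1
= a1 ∧ a4 ∧ ¬¬a5 ∨ a4 ∧ ¬¬a5 ∧ ¬a1   — absorption
= a4 ∧ ¬¬a5   — distribution
= a4 ∧ a5   — double negation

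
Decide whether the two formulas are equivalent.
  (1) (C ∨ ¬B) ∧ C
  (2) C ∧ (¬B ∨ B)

Yes

E1: (C ∨ ¬B) ∧ C
    = C
E2: C ∧ (¬B ∨ B)
    = C
Both reduce to C, so they are equivalent.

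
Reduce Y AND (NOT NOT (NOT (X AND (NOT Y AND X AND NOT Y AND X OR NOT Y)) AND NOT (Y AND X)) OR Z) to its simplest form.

Y AND (NOT NOT (NOT (X AND (NOT Y AND X AND NOT Y AND X OR NOT Y)) AND NOT (Y AND X)) OR Z)
= Y AND (NOT (X AND (NOT Y AND X AND NOT Y AND X OR NOT Y) OR Y AND X) OR Z)   — De Morgan
= Y AND (NOT (X AND (NOT Y AND X OR NOT Y) OR Y AND X) OR Z)   — idempotence
= Y AND (NOT (X AND NOT Y OR Y AND X) OR Z)   — absorption
= Y AND (NOT X OR Z)   — distribution

Y AND (NOT X OR Z)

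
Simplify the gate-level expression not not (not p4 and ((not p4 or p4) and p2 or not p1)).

not not (not p4 and ((not p4 or p4) and p2 or not p1))
= not p4 and ((not p4 or p4) and p2 or not p1)   (double negation)
= not p4 and (p2 or not p1)   (complement / identity)

not p4 and (p2 or not p1)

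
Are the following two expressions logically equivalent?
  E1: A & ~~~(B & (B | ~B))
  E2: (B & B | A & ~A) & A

E1: A & ~~~(B & (B | ~B))
    = A & ~~~B   [complement / identity]
    = A & ~B   [double negation]
E2: (B & B | A & ~A) & A
    = B & B & A   [complement / identity]
    = B & A   [idempotence]
These differ: at A=1, B=1, E1 = 0 but E2 = 1.

No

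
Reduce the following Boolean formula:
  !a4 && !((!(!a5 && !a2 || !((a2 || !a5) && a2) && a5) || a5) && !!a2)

!a4 && !a2

!a4 && !((!(!a5 && !a2 || !((a2 || !a5) && a2) && a5) || a5) && !!a2)
= !a4 && !((!(!a5 && !a2 || !a2 && a5) || a5) && !!a2)   (absorption)
= !a4 && !((!!a2 || a5) && !!a2)   (distribution)
= !a4 && !!!a2   (absorption)
= !a4 && !a2   (double negation)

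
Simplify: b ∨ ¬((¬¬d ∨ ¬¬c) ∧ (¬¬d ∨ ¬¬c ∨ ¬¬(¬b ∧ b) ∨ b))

b ∨ ¬((¬¬d ∨ ¬¬c) ∧ (¬¬d ∨ ¬¬c ∨ ¬¬(¬b ∧ b) ∨ b))
= b ∨ ¬((¬¬d ∨ ¬¬c) ∧ (¬¬d ∨ ¬¬c ∨ ¬b ∧ b ∨ b))   — double negation
= b ∨ ¬((¬¬d ∨ ¬¬c) ∧ (¬¬d ∨ ¬¬c ∨ b))   — complement / identity
= b ∨ ¬(¬¬d ∨ ¬¬c)   — absorption
= b ∨ ¬d ∧ ¬c   — De Morgan

b ∨ ¬d ∧ ¬c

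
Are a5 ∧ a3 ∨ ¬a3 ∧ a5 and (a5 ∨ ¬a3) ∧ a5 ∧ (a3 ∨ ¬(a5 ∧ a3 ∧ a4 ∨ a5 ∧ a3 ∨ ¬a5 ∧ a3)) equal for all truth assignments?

Yes

E1: a5 ∧ a3 ∨ ¬a3 ∧ a5
    = a5   (distribution)
E2: (a5 ∨ ¬a3) ∧ a5 ∧ (a3 ∨ ¬(a5 ∧ a3 ∧ a4 ∨ a5 ∧ a3 ∨ ¬a5 ∧ a3))
    = (a5 ∨ ¬a3) ∧ a5 ∧ (a3 ∨ ¬(a5 ∧ a3 ∨ ¬a5 ∧ a3))   (absorption)
    = a5 ∧ (a3 ∨ ¬(a5 ∧ a3 ∨ ¬a5 ∧ a3))   (absorption)
    = a5 ∧ (a3 ∨ ¬a3)   (distribution)
    = a5   (complement / identity)
Both reduce to a5, so they are equivalent.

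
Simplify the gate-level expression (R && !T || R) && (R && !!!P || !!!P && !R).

(R && !T || R) && (R && !!!P || !!!P && !R)
= (R && !T || R) && !!!P
= (R && !T || R) && !P
= R && !P

R && !P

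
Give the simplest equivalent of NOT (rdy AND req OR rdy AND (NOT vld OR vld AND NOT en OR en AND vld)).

NOT rdy

NOT (rdy AND req OR rdy AND (NOT vld OR vld AND NOT en OR en AND vld))
= NOT (rdy AND req OR rdy AND (NOT vld OR vld))
= NOT (rdy AND req OR rdy)
= NOT rdy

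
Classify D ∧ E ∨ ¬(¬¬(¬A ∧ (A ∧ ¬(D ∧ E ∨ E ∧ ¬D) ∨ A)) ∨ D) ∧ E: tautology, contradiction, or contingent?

D ∧ E ∨ ¬(¬¬(¬A ∧ (A ∧ ¬(D ∧ E ∨ E ∧ ¬D) ∨ A)) ∨ D) ∧ E
= D ∧ E ∨ ¬(¬¬(¬A ∧ (A ∧ ¬E ∨ A)) ∨ D) ∧ E   [distribution]
= D ∧ E ∨ ¬(¬¬(¬A ∧ A) ∨ D) ∧ E   [absorption]
= D ∧ E ∨ ¬(¬A ∧ A ∨ D) ∧ E   [double negation]
= D ∧ E ∨ ¬D ∧ E   [complement / identity]
= E   [distribution]
This depends on E, so it is not a constant.

contingent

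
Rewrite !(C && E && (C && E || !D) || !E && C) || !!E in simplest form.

!C || E

!(C && E && (C && E || !D) || !E && C) || !!E
= !(C && E || !E && C) || !!E   (absorption)
= !C || !!E   (distribution)
= !C || E   (double negation)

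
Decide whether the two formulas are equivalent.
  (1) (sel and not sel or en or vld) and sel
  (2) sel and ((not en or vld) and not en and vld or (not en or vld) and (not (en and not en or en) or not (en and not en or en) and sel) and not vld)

E1: (sel and not sel or en or vld) and sel
    = (en or vld) and sel   — complement / identity
E2: sel and ((not en or vld) and not en and vld or (not en or vld) and (not (en and not en or en) or not (en and not en or en) and sel) and not vld)
    = sel and ((not en or vld) and not en and vld or (not en or vld) and not (en and not en or en) and not vld)   — absorption
    = sel and ((not en or vld) and not en and vld or (not en or vld) and not en and not vld)   — complement / identity
    = sel and (not en or vld) and not en   — distribution
    = sel and not en   — absorption
These differ: at en=1, sel=1, vld=1, E1 = 1 but E2 = 0.

No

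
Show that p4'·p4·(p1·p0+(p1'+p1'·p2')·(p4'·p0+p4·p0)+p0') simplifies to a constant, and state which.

p4'·p4·(p1·p0+(p1'+p1'·p2')·(p4'·p0+p4·p0)+p0')
= p4'·p4·(p1·p0+p1'·(p4'·p0+p4·p0)+p0')   [absorption]
= p4'·p4·(p1·p0+p1'·p0+p0')   [distribution]
= p4'·p4·(p0+p0')   [distribution]
= p4'·p4   [complement / identity]
= 0   [complement]

0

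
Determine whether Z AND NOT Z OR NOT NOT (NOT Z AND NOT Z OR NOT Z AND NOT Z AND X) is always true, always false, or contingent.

Z AND NOT Z OR NOT NOT (NOT Z AND NOT Z OR NOT Z AND NOT Z AND X)
= Z AND NOT Z OR NOT NOT (NOT Z AND NOT Z)   — absorption
= Z AND NOT Z OR NOT Z AND NOT Z   — double negation
= NOT Z   — distribution
This depends on Z, so it is not a constant.

contingent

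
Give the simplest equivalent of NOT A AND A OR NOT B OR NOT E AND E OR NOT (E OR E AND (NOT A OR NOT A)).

NOT B OR NOT E

NOT A AND A OR NOT B OR NOT E AND E OR NOT (E OR E AND (NOT A OR NOT A))
= NOT A AND A OR NOT B OR NOT (E OR E AND (NOT A OR NOT A))   (complement / identity)
= NOT B OR NOT (E OR E AND (NOT A OR NOT A))   (complement / identity)
= NOT B OR NOT (E OR E AND NOT A)   (idempotence)
= NOT B OR NOT E   (absorption)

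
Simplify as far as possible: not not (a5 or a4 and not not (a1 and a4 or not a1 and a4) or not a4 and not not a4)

a5 or a4

not not (a5 or a4 and not not (a1 and a4 or not a1 and a4) or not a4 and not not a4)
= not not (a5 or a4 and not not a4 or not a4 and not not a4)   (distribution)
= not not (a5 or not not a4)   (distribution)
= not not (a5 or a4)   (double negation)
= a5 or a4   (double negation)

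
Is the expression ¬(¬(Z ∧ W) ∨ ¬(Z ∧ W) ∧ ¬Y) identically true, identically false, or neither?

neither

¬(¬(Z ∧ W) ∨ ¬(Z ∧ W) ∧ ¬Y)
= ¬¬(Z ∧ W)   [absorption]
= Z ∧ W   [double negation]
This depends on W, Z, so it is not a constant.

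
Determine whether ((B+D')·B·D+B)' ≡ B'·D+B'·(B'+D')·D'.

E1: ((B+D')·B·D+B)'
    = (B·D+B)'   [absorption]
    = B'   [absorption]
E2: B'·D+B'·(B'+D')·D'
    = B'·D+B'·D'   [absorption]
    = B'   [distribution]
Both reduce to B', so they are equivalent.

Yes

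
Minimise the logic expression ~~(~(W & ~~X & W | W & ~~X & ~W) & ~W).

~W

~~(~(W & ~~X & W | W & ~~X & ~W) & ~W)
= ~~(~(W & ~~X) & ~W)
= ~~(~(W & X) & ~W)
= ~(W & X | W)
= ~W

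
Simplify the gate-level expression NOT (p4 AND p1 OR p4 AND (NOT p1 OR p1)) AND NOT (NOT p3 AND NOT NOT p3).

NOT (p4 AND p1 OR p4 AND (NOT p1 OR p1)) AND NOT (NOT p3 AND NOT NOT p3)
= NOT (p4 AND p1 OR p4) AND NOT (NOT p3 AND NOT NOT p3)
= NOT (p4 AND p1 OR p4) AND (p3 OR NOT p3)
= NOT (p4 AND p1 OR p4)
= NOT p4

NOT p4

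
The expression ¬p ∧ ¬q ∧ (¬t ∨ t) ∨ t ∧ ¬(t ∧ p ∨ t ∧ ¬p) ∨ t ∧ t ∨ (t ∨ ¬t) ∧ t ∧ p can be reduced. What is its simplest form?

¬p ∧ ¬q ∨ t

¬p ∧ ¬q ∧ (¬t ∨ t) ∨ t ∧ ¬(t ∧ p ∨ t ∧ ¬p) ∨ t ∧ t ∨ (t ∨ ¬t) ∧ t ∧ p
= ¬p ∧ ¬q ∧ (¬t ∨ t) ∨ t ∧ ¬t ∨ t ∧ t ∨ (t ∨ ¬t) ∧ t ∧ p   (distribution)
= ¬p ∧ ¬q ∧ (¬t ∨ t) ∨ t ∧ t ∨ (t ∨ ¬t) ∧ t ∧ p   (complement / identity)
= ¬p ∧ ¬q ∨ t ∧ t ∨ (t ∨ ¬t) ∧ t ∧ p   (complement / identity)
= ¬p ∧ ¬q ∨ t ∧ t ∨ t ∧ p   (complement / identity)
= ¬p ∧ ¬q ∨ (t ∨ p) ∧ t   (distribution)
= ¬p ∧ ¬q ∨ t   (absorption)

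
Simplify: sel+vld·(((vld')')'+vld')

sel

sel+vld·(((vld')')'+vld')
= sel+vld·(vld'+vld')   [double negation]
= sel+vld·vld'   [idempotence]
= sel   [complement / identity]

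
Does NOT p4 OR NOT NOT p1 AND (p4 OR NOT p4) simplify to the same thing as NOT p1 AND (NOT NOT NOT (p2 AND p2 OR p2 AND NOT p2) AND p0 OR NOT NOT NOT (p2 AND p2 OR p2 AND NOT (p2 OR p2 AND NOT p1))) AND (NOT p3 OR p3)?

E1: NOT p4 OR NOT NOT p1 AND (p4 OR NOT p4)
    = NOT p4 OR p1 AND (p4 OR NOT p4)   — double negation
    = NOT p4 OR p1   — complement / identity
E2: NOT p1 AND (NOT NOT NOT (p2 AND p2 OR p2 AND NOT p2) AND p0 OR NOT NOT NOT (p2 AND p2 OR p2 AND NOT (p2 OR p2 AND NOT p1))) AND (NOT p3 OR p3)
    = NOT p1 AND (NOT NOT NOT (p2 AND p2 OR p2 AND NOT p2) AND p0 OR NOT NOT NOT (p2 AND p2 OR p2 AND NOT p2)) AND (NOT p3 OR p3)   — absorption
    = NOT p1 AND NOT NOT NOT (p2 AND p2 OR p2 AND NOT p2) AND (NOT p3 OR p3)   — absorption
    = NOT p1 AND NOT NOT NOT (p2 AND p2 OR p2 AND NOT p2)   — complement / identity
    = NOT p1 AND NOT (p2 AND p2 OR p2 AND NOT p2)   — double negation
    = NOT p1 AND NOT p2   — distribution
These differ: at p0=0, p1=1, p2=1, p3=0, p4=0, E1 = 1 but E2 = 0.

No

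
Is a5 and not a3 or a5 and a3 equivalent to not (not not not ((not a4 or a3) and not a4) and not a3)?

E1: a5 and not a3 or a5 and a3
    = a5   — distribution
E2: not (not not not ((not a4 or a3) and not a4) and not a3)
    = not (not not not not a4 and not a3)   — absorption
    = not (not not a4 and not a3)   — double negation
    = not a4 or a3   — De Morgan
These differ: at a3=0, a4=0, a5=0, E1 = 0 but E2 = 1.

No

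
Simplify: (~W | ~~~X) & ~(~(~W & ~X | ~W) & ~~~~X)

~W | ~X

(~W | ~~~X) & ~(~(~W & ~X | ~W) & ~~~~X)
= (~W | ~~~X) & (~W & ~X | ~W | ~~~X)   [De Morgan]
= (~W | ~~~X) & (~W | ~~~X)   [absorption]
= ~W | ~~~X   [idempotence]
= ~W | ~X   [double negation]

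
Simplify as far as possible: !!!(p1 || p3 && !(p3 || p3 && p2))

!p1

!!!(p1 || p3 && !(p3 || p3 && p2))
= !!!(p1 || p3 && !p3)
= !!!p1
= !p1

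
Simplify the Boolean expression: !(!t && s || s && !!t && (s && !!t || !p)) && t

!(!t && s || s && !!t && (s && !!t || !p)) && t
= !(!t && s || s && !!t) && t   [absorption]
= !(!t && s || s && t) && t   [double negation]
= !s && t   [distribution]

!s && t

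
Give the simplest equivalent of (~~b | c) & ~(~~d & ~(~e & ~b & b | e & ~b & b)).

(b | c) & ~d

(~~b | c) & ~(~~d & ~(~e & ~b & b | e & ~b & b))
= (~~b | c) & ~(~~d & ~(~b & b))   (distribution)
= (b | c) & ~(~~d & ~(~b & b))   (double negation)
= (b | c) & (~d | ~b & b)   (De Morgan)
= (b | c) & ~d   (complement / identity)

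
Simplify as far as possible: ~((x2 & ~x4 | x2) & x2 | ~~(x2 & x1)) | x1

~x2 | x1

~((x2 & ~x4 | x2) & x2 | ~~(x2 & x1)) | x1
= ~((x2 & ~x4 | x2) & x2 | x2 & x1) | x1   — double negation
= ~(x2 & x2 | x2 & x1) | x1   — absorption
= ~(x2 & (x2 | x1)) | x1   — distribution
= ~x2 | x1   — absorption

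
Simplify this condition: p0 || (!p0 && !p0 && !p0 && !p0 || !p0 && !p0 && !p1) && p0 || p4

p0 || p4

p0 || (!p0 && !p0 && !p0 && !p0 || !p0 && !p0 && !p1) && p0 || p4
= p0 || (!p0 && !p0 || !p1) && !p0 && !p0 && p0 || p4   [distribution]
= p0 || !p0 && !p0 && p0 || p4   [absorption]
= p0 || !p0 && p0 || p4   [idempotence]
= p0 || p4   [complement / identity]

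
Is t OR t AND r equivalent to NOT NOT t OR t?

E1: t OR t AND r
    = t
E2: NOT NOT t OR t
    = t OR t
    = t
Both reduce to t, so they are equivalent.

Yes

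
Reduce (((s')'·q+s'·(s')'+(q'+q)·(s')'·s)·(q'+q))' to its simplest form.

s'

(((s')'·q+s'·(s')'+(q'+q)·(s')'·s)·(q'+q))'
= (((s')'·q+s'·(s')'+(s')'·s)·(q'+q))'   (complement / identity)
= ((s')'·q+s'·(s')'+(s')'·s)'   (complement / identity)
= ((s')'·q+(s')')'   (distribution)
= ((s')')'   (absorption)
= s'   (double negation)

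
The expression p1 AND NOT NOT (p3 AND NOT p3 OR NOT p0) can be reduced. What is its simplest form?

p1 AND NOT NOT (p3 AND NOT p3 OR NOT p0)
= p1 AND NOT NOT NOT p0   (complement / identity)
= p1 AND NOT p0   (double negation)

p1 AND NOT p0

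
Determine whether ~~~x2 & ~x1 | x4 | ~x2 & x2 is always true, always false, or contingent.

contingent

~~~x2 & ~x1 | x4 | ~x2 & x2
= ~~~x2 & ~x1 | x4   [complement / identity]
= ~x2 & ~x1 | x4   [double negation]
This depends on x1, x2, x4, so it is not a constant.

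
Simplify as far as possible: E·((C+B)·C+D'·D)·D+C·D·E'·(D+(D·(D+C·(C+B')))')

C·D

E·((C+B)·C+D'·D)·D+C·D·E'·(D+(D·(D+C·(C+B')))')
= E·((C+B)·C+D'·D)·D+C·D·E'·(D+(D·(D+C))')
= E·((C+B)·C+D'·D)·D+C·D·E'·(D+D')
= E·(C+B)·C·D+C·D·E'·(D+D')
= E·C·D+C·D·E'·(D+D')
= E·C·D+C·D·E'
= C·D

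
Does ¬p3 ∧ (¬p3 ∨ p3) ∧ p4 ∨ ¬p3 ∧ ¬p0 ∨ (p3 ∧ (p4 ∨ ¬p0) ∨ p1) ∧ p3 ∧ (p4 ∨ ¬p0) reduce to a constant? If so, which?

¬p3 ∧ (¬p3 ∨ p3) ∧ p4 ∨ ¬p3 ∧ ¬p0 ∨ (p3 ∧ (p4 ∨ ¬p0) ∨ p1) ∧ p3 ∧ (p4 ∨ ¬p0)
= ¬p3 ∧ p4 ∨ ¬p3 ∧ ¬p0 ∨ (p3 ∧ (p4 ∨ ¬p0) ∨ p1) ∧ p3 ∧ (p4 ∨ ¬p0)   — complement / identity
= ¬p3 ∧ p4 ∨ ¬p3 ∧ ¬p0 ∨ p3 ∧ (p4 ∨ ¬p0)   — absorption
= ¬p3 ∧ (p4 ∨ ¬p0) ∨ p3 ∧ (p4 ∨ ¬p0)   — distribution
= p4 ∨ ¬p0   — distribution
This depends on p0, p4, so it is not a constant.

no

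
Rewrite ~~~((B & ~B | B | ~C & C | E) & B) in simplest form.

~B

~~~((B & ~B | B | ~C & C | E) & B)
= ~~~((B | ~C & C | E) & B)
= ~~~((B | E) & B)
= ~((B | E) & B)
= ~B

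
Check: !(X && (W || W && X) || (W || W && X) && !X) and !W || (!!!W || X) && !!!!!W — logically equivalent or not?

Yes

E1: !(X && (W || W && X) || (W || W && X) && !X)
    = !(W || W && X)   [distribution]
    = !W   [absorption]
E2: !W || (!!!W || X) && !!!!!W
    = !W || (!!!W || X) && !!!W   [double negation]
    = !W || !!!W   [absorption]
    = !W || !W   [double negation]
    = !W   [idempotence]
Both reduce to !W, so they are equivalent.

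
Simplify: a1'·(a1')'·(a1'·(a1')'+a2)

a1'·(a1')'·(a1'·(a1')'+a2)
= a1'·(a1')'   — absorption
= a1'·a1   — double negation
= 0   — complement

0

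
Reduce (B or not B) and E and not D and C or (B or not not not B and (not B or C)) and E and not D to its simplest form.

E and not D

(B or not B) and E and not D and C or (B or not not not B and (not B or C)) and E and not D
= (B or not B) and E and not D and C or (B or not B and (not B or C)) and E and not D   [double negation]
= (B or not B) and E and not D and C or (B or not B) and E and not D   [absorption]
= (B or not B) and E and not D   [absorption]
= E and not D   [complement / identity]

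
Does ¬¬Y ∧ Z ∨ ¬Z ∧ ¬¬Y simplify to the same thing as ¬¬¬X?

E1: ¬¬Y ∧ Z ∨ ¬Z ∧ ¬¬Y
    = ¬¬Y
    = Y
E2: ¬¬¬X
    = ¬X
These differ: at X=0, Y=0, Z=0, E1 = 0 but E2 = 1.

No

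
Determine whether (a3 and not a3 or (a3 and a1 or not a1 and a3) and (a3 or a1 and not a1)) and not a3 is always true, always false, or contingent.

(a3 and not a3 or (a3 and a1 or not a1 and a3) and (a3 or a1 and not a1)) and not a3
= (a3 and not a3 or a3 and (a3 or a1 and not a1)) and not a3   — distribution
= (a3 and not a3 or a3 and a3) and not a3   — complement / identity
= a3 and not a3   — distribution
= False   — complement

always false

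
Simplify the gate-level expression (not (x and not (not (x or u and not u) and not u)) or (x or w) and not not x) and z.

(not (x and not (not (x or u and not u) and not u)) or (x or w) and not not x) and z
= (not (x and (x or u and not u or u)) or (x or w) and not not x) and z   — De Morgan
= (not (x and (x or u and not u or u)) or (x or w) and x) and z   — double negation
= (not (x and (x or u and not u or u)) or x) and z   — absorption
= (not (x and (x or u)) or x) and z   — complement / identity
= (not x or x) and z   — absorption
= z   — complement / identity

z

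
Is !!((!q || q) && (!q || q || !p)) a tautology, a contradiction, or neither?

!!((!q || q) && (!q || q || !p))
= !!(!q || q)   [absorption]
= !q || q   [double negation]
= true   [complement]

tautology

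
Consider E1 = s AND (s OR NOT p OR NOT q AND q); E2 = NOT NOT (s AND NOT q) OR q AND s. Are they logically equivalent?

Yes

E1: s AND (s OR NOT p OR NOT q AND q)
    = s AND (s OR NOT p)   (complement / identity)
    = s   (absorption)
E2: NOT NOT (s AND NOT q) OR q AND s
    = s AND NOT q OR q AND s   (double negation)
    = s   (distribution)
Both reduce to s, so they are equivalent.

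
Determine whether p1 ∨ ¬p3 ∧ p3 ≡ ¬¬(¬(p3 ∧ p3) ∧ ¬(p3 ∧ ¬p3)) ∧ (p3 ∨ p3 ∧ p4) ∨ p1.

E1: p1 ∨ ¬p3 ∧ p3
    = p1   — complement / identity
E2: ¬¬(¬(p3 ∧ p3) ∧ ¬(p3 ∧ ¬p3)) ∧ (p3 ∨ p3 ∧ p4) ∨ p1
    = ¬(p3 ∧ p3 ∨ p3 ∧ ¬p3) ∧ (p3 ∨ p3 ∧ p4) ∨ p1   — De Morgan
    = ¬p3 ∧ (p3 ∨ p3 ∧ p4) ∨ p1   — distribution
    = ¬p3 ∧ p3 ∨ p1   — absorption
    = p1   — complement / identity
Both reduce to p1, so they are equivalent.

Yes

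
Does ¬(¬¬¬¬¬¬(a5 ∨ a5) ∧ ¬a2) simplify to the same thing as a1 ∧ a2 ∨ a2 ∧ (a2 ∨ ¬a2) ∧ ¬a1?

E1: ¬(¬¬¬¬¬¬(a5 ∨ a5) ∧ ¬a2)
    = ¬(¬¬¬¬(a5 ∨ a5) ∧ ¬a2)   (double negation)
    = ¬(¬¬(a5 ∨ a5) ∧ ¬a2)   (double negation)
    = ¬(a5 ∨ a5) ∨ a2   (De Morgan)
    = ¬a5 ∨ a2   (idempotence)
E2: a1 ∧ a2 ∨ a2 ∧ (a2 ∨ ¬a2) ∧ ¬a1
    = a1 ∧ a2 ∨ a2 ∧ ¬a1   (complement / identity)
    = a2   (distribution)
These differ: at a1=1, a2=0, a5=0, E1 = 1 but E2 = 0.

No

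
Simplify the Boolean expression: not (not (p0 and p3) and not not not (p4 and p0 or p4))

not (not (p0 and p3) and not not not (p4 and p0 or p4))
= not (not (p0 and p3) and not (p4 and p0 or p4))
= not (not (p0 and p3) and not p4)
= p0 and p3 or p4

p0 and p3 or p4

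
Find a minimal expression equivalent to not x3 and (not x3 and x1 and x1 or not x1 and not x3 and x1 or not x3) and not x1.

not x3 and (not x3 and x1 and x1 or not x1 and not x3 and x1 or not x3) and not x1
= not x3 and (not x3 and x1 or not x3) and not x1
= not x3 and not x3 and not x1
= not x3 and not x1

not x3 and not x1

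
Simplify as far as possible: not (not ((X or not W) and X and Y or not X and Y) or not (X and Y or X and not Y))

not (not ((X or not W) and X and Y or not X and Y) or not (X and Y or X and not Y))
= not (not ((X or not W) and X and Y or not X and Y) or not X)   — distribution
= not (not (X and Y or not X and Y) or not X)   — absorption
= not (not Y or not X)   — distribution
= Y and X   — De Morgan

Y and X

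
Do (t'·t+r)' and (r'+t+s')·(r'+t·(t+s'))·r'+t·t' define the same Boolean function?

Yes

E1: (t'·t+r)'
    = r'
E2: (r'+t+s')·(r'+t·(t+s'))·r'+t·t'
    = (r'+t+s')·(r'+t·(t+s'))·r'
    = (r'+t+s')·(r'+t)·r'
    = (r'+t)·r'
    = r'
Both reduce to r', so they are equivalent.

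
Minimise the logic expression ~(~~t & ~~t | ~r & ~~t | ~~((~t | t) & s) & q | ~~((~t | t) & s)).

~t & ~s

~(~~t & ~~t | ~r & ~~t | ~~((~t | t) & s) & q | ~~((~t | t) & s))
= ~(~~t & ~~t | ~r & ~~t | ~~((~t | t) & s))   (absorption)
= ~(~~t & (~~t | ~r) | ~~((~t | t) & s))   (distribution)
= ~(~~t | ~~((~t | t) & s))   (absorption)
= ~t & ~((~t | t) & s)   (De Morgan)
= ~t & ~s   (complement / identity)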